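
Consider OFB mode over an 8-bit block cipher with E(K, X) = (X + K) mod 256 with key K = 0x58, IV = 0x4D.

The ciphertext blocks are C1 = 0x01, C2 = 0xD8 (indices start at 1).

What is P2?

OFB decryption: S_i = E(K, S_{i−1}) with S_{0} = IV; P_i = C_i ⊕ S_i.
P1: S = E(K, 0x4D) = 0xA5; 0x01 ⊕ 0xA5 = 0xA4.
P2: S = E(K, 0xA5) = 0xFD; 0xD8 ⊕ 0xFD = 0x25.

P2 = 0x25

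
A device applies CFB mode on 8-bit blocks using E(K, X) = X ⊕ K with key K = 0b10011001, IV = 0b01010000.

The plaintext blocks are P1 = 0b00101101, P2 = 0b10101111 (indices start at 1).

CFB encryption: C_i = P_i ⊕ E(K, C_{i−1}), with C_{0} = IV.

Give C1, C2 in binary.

C1: E(K, 0b01010000) = 0b11001001; 0b00101101 ⊕ 0b11001001 = 0b11100100.
C2: E(K, 0b11100100) = 0b01111101; 0b10101111 ⊕ 0b01111101 = 0b11010010.

C1 = 0b11100100, C2 = 0b11010010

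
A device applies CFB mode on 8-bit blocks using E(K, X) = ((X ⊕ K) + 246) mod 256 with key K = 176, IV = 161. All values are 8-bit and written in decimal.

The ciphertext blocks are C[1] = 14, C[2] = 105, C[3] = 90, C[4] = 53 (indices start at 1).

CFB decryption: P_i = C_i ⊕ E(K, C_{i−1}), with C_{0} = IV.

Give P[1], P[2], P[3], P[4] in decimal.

P[1] = 9, P[2] = 221, P[3] = 149, P[4] = 213

P[1]: E(K, 161) = 7; 14 ⊕ 7 = 9.
P[2]: E(K, 14) = 180; 105 ⊕ 180 = 221.
P[3]: E(K, 105) = 207; 90 ⊕ 207 = 149.
P[4]: E(K, 90) = 224; 53 ⊕ 224 = 213.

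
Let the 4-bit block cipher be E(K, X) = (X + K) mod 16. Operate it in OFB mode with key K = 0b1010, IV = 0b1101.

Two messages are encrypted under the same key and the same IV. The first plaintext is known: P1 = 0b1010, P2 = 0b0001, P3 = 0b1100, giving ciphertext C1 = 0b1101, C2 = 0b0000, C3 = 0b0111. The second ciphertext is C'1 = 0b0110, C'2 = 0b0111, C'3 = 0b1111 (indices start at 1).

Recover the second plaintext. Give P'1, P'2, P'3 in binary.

P'1 = 0b0001, P'2 = 0b0110, P'3 = 0b0100

In OFB with a reused IV, both messages share the same keystream S_i, so C_i ⊕ C'_i = P_i ⊕ P'_i and thus P'_i = P_i ⊕ C_i ⊕ C'_i.
P'1: 0b1010 ⊕ 0b1101 ⊕ 0b0110 = 0b0001.
P'2: 0b0001 ⊕ 0b0000 ⊕ 0b0111 = 0b0110.
P'3: 0b1100 ⊕ 0b0111 ⊕ 0b1111 = 0b0100.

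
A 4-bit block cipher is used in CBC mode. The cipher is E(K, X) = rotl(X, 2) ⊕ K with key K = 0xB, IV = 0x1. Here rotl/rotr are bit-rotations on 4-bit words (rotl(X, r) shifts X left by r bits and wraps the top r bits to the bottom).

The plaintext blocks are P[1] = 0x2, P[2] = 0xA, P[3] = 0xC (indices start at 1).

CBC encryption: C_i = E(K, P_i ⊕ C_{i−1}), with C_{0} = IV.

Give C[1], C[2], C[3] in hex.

C[1] = 0x7, C[2] = 0xC, C[3] = 0xB

C[1]: P[1] ⊕ 0x1 = 0x3; E(K, 0x3) = 0x7.
C[2]: P[2] ⊕ 0x7 = 0xD; E(K, 0xD) = 0xC.
C[3]: P[3] ⊕ 0xC = 0x0; E(K, 0x0) = 0xB.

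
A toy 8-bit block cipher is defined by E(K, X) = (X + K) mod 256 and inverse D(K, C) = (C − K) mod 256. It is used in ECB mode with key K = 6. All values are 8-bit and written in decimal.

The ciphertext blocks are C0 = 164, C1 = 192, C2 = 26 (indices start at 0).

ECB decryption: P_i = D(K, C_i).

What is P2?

P2: D(K, 26) = 20.

P2 = 20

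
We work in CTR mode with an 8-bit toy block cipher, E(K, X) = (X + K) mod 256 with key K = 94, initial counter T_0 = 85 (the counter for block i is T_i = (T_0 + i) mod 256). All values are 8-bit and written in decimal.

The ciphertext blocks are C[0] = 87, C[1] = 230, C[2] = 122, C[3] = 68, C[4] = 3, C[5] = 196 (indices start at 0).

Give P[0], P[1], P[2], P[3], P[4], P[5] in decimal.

CTR decryption: S_i = E(K, T_i) where T_i is the counter for block i; P_i = C_i ⊕ S_i.
P[0]: T = 85, S = E(K, T) = 179; 87 ⊕ 179 = 228.
P[1]: T = 86, S = E(K, T) = 180; 230 ⊕ 180 = 82.
P[2]: T = 87, S = E(K, T) = 181; 122 ⊕ 181 = 207.
P[3]: T = 88, S = E(K, T) = 182; 68 ⊕ 182 = 242.
P[4]: T = 89, S = E(K, T) = 183; 3 ⊕ 183 = 180.
P[5]: T = 90, S = E(K, T) = 184; 196 ⊕ 184 = 124.

P[0] = 228, P[1] = 82, P[2] = 207, P[3] = 242, P[4] = 180, P[5] = 124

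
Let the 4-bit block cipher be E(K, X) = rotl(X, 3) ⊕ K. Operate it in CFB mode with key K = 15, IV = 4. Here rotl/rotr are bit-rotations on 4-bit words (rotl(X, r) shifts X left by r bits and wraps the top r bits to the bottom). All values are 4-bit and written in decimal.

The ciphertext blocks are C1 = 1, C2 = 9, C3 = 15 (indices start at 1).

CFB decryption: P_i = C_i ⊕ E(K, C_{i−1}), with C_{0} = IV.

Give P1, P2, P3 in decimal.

P1 = 12, P2 = 14, P3 = 12

P1: E(K, 4) = 13; 1 ⊕ 13 = 12.
P2: E(K, 1) = 7; 9 ⊕ 7 = 14.
P3: E(K, 9) = 3; 15 ⊕ 3 = 12.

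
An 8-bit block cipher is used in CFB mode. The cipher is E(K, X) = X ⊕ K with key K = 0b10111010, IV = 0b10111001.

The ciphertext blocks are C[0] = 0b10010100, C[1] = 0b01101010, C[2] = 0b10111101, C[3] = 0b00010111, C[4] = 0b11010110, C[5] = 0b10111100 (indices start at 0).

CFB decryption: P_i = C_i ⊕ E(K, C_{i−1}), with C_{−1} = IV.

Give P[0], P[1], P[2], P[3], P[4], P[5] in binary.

P[0]: E(K, 0b10111001) = 0b00000011; 0b10010100 ⊕ 0b00000011 = 0b10010111.
P[1]: E(K, 0b10010100) = 0b00101110; 0b01101010 ⊕ 0b00101110 = 0b01000100.
P[2]: E(K, 0b01101010) = 0b11010000; 0b10111101 ⊕ 0b11010000 = 0b01101101.
P[3]: E(K, 0b10111101) = 0b00000111; 0b00010111 ⊕ 0b00000111 = 0b00010000.
P[4]: E(K, 0b00010111) = 0b10101101; 0b11010110 ⊕ 0b10101101 = 0b01111011.
P[5]: E(K, 0b11010110) = 0b01101100; 0b10111100 ⊕ 0b01101100 = 0b11010000.

P[0] = 0b10010111, P[1] = 0b01000100, P[2] = 0b01101101, P[3] = 0b00010000, P[4] = 0b01111011, P[5] = 0b11010000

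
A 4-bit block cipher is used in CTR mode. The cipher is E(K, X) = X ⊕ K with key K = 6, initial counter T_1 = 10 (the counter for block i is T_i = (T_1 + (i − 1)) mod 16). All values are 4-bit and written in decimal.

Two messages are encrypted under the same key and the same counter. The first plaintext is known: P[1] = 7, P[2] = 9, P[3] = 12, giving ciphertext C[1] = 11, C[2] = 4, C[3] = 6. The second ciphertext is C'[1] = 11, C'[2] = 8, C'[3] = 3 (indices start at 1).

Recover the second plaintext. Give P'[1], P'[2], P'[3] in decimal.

P'[1] = 7, P'[2] = 5, P'[3] = 9

In CTR with a reused counter, both messages share the same keystream S_i, so C_i ⊕ C'_i = P_i ⊕ P'_i and thus P'_i = P_i ⊕ C_i ⊕ C'_i.
P'[1]: 7 ⊕ 11 ⊕ 11 = 7.
P'[2]: 9 ⊕ 4 ⊕ 8 = 5.
P'[3]: 12 ⊕ 6 ⊕ 3 = 9.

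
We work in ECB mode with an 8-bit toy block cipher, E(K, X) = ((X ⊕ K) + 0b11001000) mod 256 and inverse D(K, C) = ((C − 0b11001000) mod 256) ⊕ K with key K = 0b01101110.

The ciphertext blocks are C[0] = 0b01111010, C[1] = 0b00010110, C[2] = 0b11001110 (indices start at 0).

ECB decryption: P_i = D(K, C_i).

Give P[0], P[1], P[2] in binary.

P[0] = 0b11011100, P[1] = 0b00100000, P[2] = 0b01101000

P[0]: D(K, 0b01111010) = 0b11011100.
P[1]: D(K, 0b00010110) = 0b00100000.
P[2]: D(K, 0b11001110) = 0b01101000.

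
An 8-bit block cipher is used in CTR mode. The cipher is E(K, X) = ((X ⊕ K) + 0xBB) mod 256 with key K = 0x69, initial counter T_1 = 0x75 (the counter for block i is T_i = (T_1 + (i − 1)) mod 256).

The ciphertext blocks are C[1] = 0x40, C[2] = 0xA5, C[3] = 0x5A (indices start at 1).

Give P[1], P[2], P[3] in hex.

P[1] = 0x97, P[2] = 0x7F, P[3] = 0x83

CTR decryption: S_i = E(K, T_i) where T_i is the counter for block i; P_i = C_i ⊕ S_i.
P[1]: T = 0x75, S = E(K, T) = 0xD7; 0x40 ⊕ 0xD7 = 0x97.
P[2]: T = 0x76, S = E(K, T) = 0xDA; 0xA5 ⊕ 0xDA = 0x7F.
P[3]: T = 0x77, S = E(K, T) = 0xD9; 0x5A ⊕ 0xD9 = 0x83.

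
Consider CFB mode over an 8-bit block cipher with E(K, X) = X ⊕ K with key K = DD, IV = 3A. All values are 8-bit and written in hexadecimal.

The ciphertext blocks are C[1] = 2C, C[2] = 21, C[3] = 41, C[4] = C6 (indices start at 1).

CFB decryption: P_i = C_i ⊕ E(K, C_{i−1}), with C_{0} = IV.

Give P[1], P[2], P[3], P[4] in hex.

P[1]: E(K, 3A) = E7; 2C ⊕ E7 = CB.
P[2]: E(K, 2C) = F1; 21 ⊕ F1 = D0.
P[3]: E(K, 21) = FC; 41 ⊕ FC = BD.
P[4]: E(K, 41) = 9C; C6 ⊕ 9C = 5A.

P[1] = CB, P[2] = D0, P[3] = BD, P[4] = 5A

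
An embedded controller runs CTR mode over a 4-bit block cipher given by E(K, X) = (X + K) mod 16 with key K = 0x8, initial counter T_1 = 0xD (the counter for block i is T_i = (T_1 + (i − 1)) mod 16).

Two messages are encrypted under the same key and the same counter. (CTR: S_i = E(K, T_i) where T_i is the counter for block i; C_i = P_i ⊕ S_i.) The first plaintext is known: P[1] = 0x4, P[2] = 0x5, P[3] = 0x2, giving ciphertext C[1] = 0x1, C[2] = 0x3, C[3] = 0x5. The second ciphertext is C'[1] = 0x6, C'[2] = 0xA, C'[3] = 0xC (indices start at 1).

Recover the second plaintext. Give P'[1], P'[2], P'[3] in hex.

In CTR with a reused counter, both messages share the same keystream S_i, so C_i ⊕ C'_i = P_i ⊕ P'_i and thus P'_i = P_i ⊕ C_i ⊕ C'_i.
P'[1]: 0x4 ⊕ 0x1 ⊕ 0x6 = 0x3.
P'[2]: 0x5 ⊕ 0x3 ⊕ 0xA = 0xC.
P'[3]: 0x2 ⊕ 0x5 ⊕ 0xC = 0xB.

P'[1] = 0x3, P'[2] = 0xC, P'[3] = 0xB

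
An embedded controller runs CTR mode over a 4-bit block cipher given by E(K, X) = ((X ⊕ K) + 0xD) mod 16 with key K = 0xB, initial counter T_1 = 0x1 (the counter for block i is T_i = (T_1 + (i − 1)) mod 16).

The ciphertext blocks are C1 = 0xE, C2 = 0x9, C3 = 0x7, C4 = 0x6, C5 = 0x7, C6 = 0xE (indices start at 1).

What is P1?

P1 = 0x9

CTR decryption: S_i = E(K, T_i) where T_i is the counter for block i; P_i = C_i ⊕ S_i.
P1: T = 0x1, S = E(K, T) = 0x7; 0xE ⊕ 0x7 = 0x9.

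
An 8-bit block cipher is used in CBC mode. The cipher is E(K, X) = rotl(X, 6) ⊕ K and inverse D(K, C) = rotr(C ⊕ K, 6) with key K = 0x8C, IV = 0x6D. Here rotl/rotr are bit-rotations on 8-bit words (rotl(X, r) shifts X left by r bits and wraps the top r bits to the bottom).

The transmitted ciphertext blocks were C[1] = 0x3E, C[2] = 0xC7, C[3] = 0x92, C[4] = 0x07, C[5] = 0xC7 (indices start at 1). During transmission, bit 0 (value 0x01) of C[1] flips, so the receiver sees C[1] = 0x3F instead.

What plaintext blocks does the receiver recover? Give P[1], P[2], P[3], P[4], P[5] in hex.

P[1] = 0xA3, P[2] = 0x12, P[3] = 0xBF, P[4] = 0xBC, P[5] = 0x2A

CBC decryption: P_i = D(K, C_i) ⊕ C_{i−1}, with C_{0} = IV.
Only C[1] changed, to 0x3F. In CBC, a change in C_i garbles P_i and flips the same bit in P_{i+1}. Decrypting the received ciphertext:
P[1]: D(K, 0x3F) = 0xCE; 0xCE ⊕ 0x6D = 0xA3.
P[2]: D(K, 0xC7) = 0x2D; 0x2D ⊕ 0x3F = 0x12.
P[3]: D(K, 0x92) = 0x78; 0x78 ⊕ 0xC7 = 0xBF.
P[4]: D(K, 0x07) = 0x2E; 0x2E ⊕ 0x92 = 0xBC.
P[5]: D(K, 0xC7) = 0x2D; 0x2D ⊕ 0x07 = 0x2A.
Blocks that differ from the original plaintext: P[1], P[2].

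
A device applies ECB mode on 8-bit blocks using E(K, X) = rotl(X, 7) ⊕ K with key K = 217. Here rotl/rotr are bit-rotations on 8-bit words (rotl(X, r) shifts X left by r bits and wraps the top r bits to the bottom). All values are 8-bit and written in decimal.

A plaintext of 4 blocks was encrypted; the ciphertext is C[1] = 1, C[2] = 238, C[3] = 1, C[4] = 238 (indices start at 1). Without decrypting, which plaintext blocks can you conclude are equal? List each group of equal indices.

P[1] = P[3]; P[2] = P[4]

ECB encrypts each block independently with the same key, so equal ciphertext blocks imply equal plaintext blocks.
C[1] = C[3] = 1, so P[1] = P[3].
C[2] = C[4] = 238, so P[2] = P[4].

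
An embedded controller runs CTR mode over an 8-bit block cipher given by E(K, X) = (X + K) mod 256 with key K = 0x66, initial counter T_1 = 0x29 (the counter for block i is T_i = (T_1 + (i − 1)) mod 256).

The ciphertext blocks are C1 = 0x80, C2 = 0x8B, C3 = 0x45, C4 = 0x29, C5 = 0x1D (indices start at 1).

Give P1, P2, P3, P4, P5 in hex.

CTR decryption: S_i = E(K, T_i) where T_i is the counter for block i; P_i = C_i ⊕ S_i.
P1: T = 0x29, S = E(K, T) = 0x8F; 0x80 ⊕ 0x8F = 0x0F.
P2: T = 0x2A, S = E(K, T) = 0x90; 0x8B ⊕ 0x90 = 0x1B.
P3: T = 0x2B, S = E(K, T) = 0x91; 0x45 ⊕ 0x91 = 0xD4.
P4: T = 0x2C, S = E(K, T) = 0x92; 0x29 ⊕ 0x92 = 0xBB.
P5: T = 0x2D, S = E(K, T) = 0x93; 0x1D ⊕ 0x93 = 0x8E.

P1 = 0x0F, P2 = 0x1B, P3 = 0xD4, P4 = 0xBB, P5 = 0x8E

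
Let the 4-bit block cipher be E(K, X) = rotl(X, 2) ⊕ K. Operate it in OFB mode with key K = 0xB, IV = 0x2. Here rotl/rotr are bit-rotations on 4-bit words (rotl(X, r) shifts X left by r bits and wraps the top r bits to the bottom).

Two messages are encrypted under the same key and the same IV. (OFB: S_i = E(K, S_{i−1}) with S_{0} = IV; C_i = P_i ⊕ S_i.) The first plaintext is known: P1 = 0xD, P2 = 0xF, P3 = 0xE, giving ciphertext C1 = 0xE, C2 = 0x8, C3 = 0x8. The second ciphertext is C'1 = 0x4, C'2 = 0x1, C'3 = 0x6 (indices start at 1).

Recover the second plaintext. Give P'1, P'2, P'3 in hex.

P'1 = 0x7, P'2 = 0x6, P'3 = 0x0

In OFB with a reused IV, both messages share the same keystream S_i, so C_i ⊕ C'_i = P_i ⊕ P'_i and thus P'_i = P_i ⊕ C_i ⊕ C'_i.
P'1: 0xD ⊕ 0xE ⊕ 0x4 = 0x7.
P'2: 0xF ⊕ 0x8 ⊕ 0x1 = 0x6.
P'3: 0xE ⊕ 0x8 ⊕ 0x6 = 0x0.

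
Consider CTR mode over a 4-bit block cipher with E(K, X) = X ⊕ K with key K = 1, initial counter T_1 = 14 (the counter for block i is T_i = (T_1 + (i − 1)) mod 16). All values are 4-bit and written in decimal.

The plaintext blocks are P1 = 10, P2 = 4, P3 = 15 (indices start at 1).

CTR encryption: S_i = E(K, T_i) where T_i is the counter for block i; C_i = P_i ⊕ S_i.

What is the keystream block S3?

C1: T = 14, S = E(K, T) = 15; 10 ⊕ 15 = 5.
C2: T = 15, S = E(K, T) = 14; 4 ⊕ 14 = 10.
C3: T = 0, S = E(K, T) = 1; 15 ⊕ 1 = 14.
So S3 = 1.

1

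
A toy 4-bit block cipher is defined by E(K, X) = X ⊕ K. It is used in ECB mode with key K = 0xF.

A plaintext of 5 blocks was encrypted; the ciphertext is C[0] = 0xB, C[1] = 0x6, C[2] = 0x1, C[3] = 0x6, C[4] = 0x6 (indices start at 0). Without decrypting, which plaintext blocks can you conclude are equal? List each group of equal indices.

P[1] = P[3] = P[4]

ECB encrypts each block independently with the same key, so equal ciphertext blocks imply equal plaintext blocks.
C[1] = C[3] = C[4] = 0x6, so P[1] = P[3] = P[4].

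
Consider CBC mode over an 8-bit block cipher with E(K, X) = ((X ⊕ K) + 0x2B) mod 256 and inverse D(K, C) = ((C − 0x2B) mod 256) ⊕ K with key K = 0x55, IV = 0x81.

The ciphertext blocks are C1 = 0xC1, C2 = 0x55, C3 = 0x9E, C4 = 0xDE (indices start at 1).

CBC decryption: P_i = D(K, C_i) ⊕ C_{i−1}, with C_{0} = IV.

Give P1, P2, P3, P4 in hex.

P1 = 0x42, P2 = 0xBE, P3 = 0x73, P4 = 0x78

P1: D(K, 0xC1) = 0xC3; 0xC3 ⊕ 0x81 = 0x42.
P2: D(K, 0x55) = 0x7F; 0x7F ⊕ 0xC1 = 0xBE.
P3: D(K, 0x9E) = 0x26; 0x26 ⊕ 0x55 = 0x73.
P4: D(K, 0xDE) = 0xE6; 0xE6 ⊕ 0x9E = 0x78.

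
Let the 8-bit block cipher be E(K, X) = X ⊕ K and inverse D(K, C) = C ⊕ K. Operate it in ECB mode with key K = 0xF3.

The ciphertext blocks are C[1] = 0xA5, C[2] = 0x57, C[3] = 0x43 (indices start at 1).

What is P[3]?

P[3] = 0xB0

ECB decryption: P_i = D(K, C_i).
P[3]: D(K, 0x43) = 0xB0.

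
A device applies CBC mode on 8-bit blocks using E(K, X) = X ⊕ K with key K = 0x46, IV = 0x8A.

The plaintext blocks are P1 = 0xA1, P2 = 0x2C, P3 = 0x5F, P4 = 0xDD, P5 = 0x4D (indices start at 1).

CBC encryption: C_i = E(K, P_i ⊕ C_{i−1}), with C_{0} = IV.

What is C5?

C1: P1 ⊕ 0x8A = 0x2B; E(K, 0x2B) = 0x6D.
C2: P2 ⊕ 0x6D = 0x41; E(K, 0x41) = 0x07.
C3: P3 ⊕ 0x07 = 0x58; E(K, 0x58) = 0x1E.
C4: P4 ⊕ 0x1E = 0xC3; E(K, 0xC3) = 0x85.
C5: P5 ⊕ 0x85 = 0xC8; E(K, 0xC8) = 0x8E.

C5 = 0x8E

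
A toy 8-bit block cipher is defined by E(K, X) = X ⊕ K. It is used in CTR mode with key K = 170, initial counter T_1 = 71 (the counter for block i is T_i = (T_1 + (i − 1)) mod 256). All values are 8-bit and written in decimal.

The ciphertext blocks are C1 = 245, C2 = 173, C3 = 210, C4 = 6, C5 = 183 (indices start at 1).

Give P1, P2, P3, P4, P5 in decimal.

P1 = 24, P2 = 79, P3 = 49, P4 = 230, P5 = 86

CTR decryption: S_i = E(K, T_i) where T_i is the counter for block i; P_i = C_i ⊕ S_i.
P1: T = 71, S = E(K, T) = 237; 245 ⊕ 237 = 24.
P2: T = 72, S = E(K, T) = 226; 173 ⊕ 226 = 79.
P3: T = 73, S = E(K, T) = 227; 210 ⊕ 227 = 49.
P4: T = 74, S = E(K, T) = 224; 6 ⊕ 224 = 230.
P5: T = 75, S = E(K, T) = 225; 183 ⊕ 225 = 86.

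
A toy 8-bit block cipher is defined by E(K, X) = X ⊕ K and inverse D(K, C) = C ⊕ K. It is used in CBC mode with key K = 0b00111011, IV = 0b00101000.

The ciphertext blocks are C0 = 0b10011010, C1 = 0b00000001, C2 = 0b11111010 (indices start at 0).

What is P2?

CBC decryption: P_i = D(K, C_i) ⊕ C_{i−1}, with C_{−1} = IV.
P2: D(K, 0b11111010) = 0b11000001; 0b11000001 ⊕ 0b00000001 = 0b11000000.

P2 = 0b11000000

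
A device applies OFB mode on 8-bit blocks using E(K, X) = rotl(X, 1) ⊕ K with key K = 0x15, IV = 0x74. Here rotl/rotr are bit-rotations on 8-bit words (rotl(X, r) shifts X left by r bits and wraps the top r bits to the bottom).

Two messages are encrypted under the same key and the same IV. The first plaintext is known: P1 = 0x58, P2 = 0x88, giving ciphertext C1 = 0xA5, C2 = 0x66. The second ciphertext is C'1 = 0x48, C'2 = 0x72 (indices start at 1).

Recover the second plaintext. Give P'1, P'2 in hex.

P'1 = 0xB5, P'2 = 0x9C

In OFB with a reused IV, both messages share the same keystream S_i, so C_i ⊕ C'_i = P_i ⊕ P'_i and thus P'_i = P_i ⊕ C_i ⊕ C'_i.
P'1: 0x58 ⊕ 0xA5 ⊕ 0x48 = 0xB5.
P'2: 0x88 ⊕ 0x66 ⊕ 0x72 = 0x9C.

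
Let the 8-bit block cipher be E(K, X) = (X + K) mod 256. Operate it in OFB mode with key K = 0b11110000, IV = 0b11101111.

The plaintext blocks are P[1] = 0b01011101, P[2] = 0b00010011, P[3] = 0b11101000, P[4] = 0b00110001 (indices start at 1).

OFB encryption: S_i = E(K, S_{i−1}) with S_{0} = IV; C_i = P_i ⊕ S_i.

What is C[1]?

C[1]: S = E(K, 0b11101111) = 0b11011111; 0b01011101 ⊕ 0b11011111 = 0b10000010.

C[1] = 0b10000010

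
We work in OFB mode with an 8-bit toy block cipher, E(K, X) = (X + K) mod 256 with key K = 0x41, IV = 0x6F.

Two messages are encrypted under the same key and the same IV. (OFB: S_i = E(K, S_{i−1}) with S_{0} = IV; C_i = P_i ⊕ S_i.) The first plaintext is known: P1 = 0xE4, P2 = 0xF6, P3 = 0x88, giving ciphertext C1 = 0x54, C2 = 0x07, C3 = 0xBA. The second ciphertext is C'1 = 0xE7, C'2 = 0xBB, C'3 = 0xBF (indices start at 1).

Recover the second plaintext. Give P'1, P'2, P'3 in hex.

P'1 = 0x57, P'2 = 0x4A, P'3 = 0x8D

In OFB with a reused IV, both messages share the same keystream S_i, so C_i ⊕ C'_i = P_i ⊕ P'_i and thus P'_i = P_i ⊕ C_i ⊕ C'_i.
P'1: 0xE4 ⊕ 0x54 ⊕ 0xE7 = 0x57.
P'2: 0xF6 ⊕ 0x07 ⊕ 0xBB = 0x4A.
P'3: 0x88 ⊕ 0xBA ⊕ 0xBF = 0x8D.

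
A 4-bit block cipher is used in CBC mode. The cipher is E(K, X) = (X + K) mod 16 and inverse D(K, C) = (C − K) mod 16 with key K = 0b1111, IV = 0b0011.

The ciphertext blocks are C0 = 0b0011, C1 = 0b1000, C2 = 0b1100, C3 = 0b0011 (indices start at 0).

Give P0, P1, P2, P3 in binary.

P0 = 0b0111, P1 = 0b1010, P2 = 0b0101, P3 = 0b1000

CBC decryption: P_i = D(K, C_i) ⊕ C_{i−1}, with C_{−1} = IV.
P0: D(K, 0b0011) = 0b0100; 0b0100 ⊕ 0b0011 = 0b0111.
P1: D(K, 0b1000) = 0b1001; 0b1001 ⊕ 0b0011 = 0b1010.
P2: D(K, 0b1100) = 0b1101; 0b1101 ⊕ 0b1000 = 0b0101.
P3: D(K, 0b0011) = 0b0100; 0b0100 ⊕ 0b1100 = 0b1000.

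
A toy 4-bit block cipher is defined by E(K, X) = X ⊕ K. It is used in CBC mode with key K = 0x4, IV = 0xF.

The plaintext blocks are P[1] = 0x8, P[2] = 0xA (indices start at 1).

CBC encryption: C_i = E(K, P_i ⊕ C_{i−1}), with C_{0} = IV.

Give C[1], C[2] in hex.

C[1] = 0x3, C[2] = 0xD

C[1]: P[1] ⊕ 0xF = 0x7; E(K, 0x7) = 0x3.
C[2]: P[2] ⊕ 0x3 = 0x9; E(K, 0x9) = 0xD.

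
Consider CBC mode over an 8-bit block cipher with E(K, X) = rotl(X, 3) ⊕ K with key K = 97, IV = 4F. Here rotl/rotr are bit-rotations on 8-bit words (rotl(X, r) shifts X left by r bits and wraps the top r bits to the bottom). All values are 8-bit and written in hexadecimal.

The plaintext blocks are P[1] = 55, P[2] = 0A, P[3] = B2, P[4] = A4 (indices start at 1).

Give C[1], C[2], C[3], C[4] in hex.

C[1] = 47, C[2] = FD, C[3] = ED, C[4] = DD

CBC encryption: C_i = E(K, P_i ⊕ C_{i−1}), with C_{0} = IV.
C[1]: P[1] ⊕ 4F = 1A; E(K, 1A) = 47.
C[2]: P[2] ⊕ 47 = 4D; E(K, 4D) = FD.
C[3]: P[3] ⊕ FD = 4F; E(K, 4F) = ED.
C[4]: P[4] ⊕ ED = 49; E(K, 49) = DD.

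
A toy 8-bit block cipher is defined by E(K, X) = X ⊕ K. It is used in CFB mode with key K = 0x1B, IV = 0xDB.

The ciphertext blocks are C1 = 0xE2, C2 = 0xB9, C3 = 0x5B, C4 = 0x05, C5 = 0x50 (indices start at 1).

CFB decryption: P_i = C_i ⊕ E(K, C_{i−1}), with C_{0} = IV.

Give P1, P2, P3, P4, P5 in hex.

P1 = 0x22, P2 = 0x40, P3 = 0xF9, P4 = 0x45, P5 = 0x4E

P1: E(K, 0xDB) = 0xC0; 0xE2 ⊕ 0xC0 = 0x22.
P2: E(K, 0xE2) = 0xF9; 0xB9 ⊕ 0xF9 = 0x40.
P3: E(K, 0xB9) = 0xA2; 0x5B ⊕ 0xA2 = 0xF9.
P4: E(K, 0x5B) = 0x40; 0x05 ⊕ 0x40 = 0x45.
P5: E(K, 0x05) = 0x1E; 0x50 ⊕ 0x1E = 0x4E.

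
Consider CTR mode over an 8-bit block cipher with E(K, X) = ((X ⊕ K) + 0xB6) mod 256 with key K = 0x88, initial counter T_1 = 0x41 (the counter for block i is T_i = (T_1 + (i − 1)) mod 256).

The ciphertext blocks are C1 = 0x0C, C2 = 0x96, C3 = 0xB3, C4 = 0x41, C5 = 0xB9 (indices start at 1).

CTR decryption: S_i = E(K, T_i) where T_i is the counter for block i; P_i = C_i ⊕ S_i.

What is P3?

P3: T = 0x43, S = E(K, T) = 0x81; 0xB3 ⊕ 0x81 = 0x32.

P3 = 0x32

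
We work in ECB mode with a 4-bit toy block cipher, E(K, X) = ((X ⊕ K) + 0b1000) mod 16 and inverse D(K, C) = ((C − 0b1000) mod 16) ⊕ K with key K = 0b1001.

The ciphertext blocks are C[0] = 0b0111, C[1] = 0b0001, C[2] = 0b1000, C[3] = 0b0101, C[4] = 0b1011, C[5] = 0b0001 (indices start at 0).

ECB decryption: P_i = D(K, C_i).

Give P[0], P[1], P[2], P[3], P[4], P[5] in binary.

P[0]: D(K, 0b0111) = 0b0110.
P[1]: D(K, 0b0001) = 0b0000.
P[2]: D(K, 0b1000) = 0b1001.
P[3]: D(K, 0b0101) = 0b0100.
P[4]: D(K, 0b1011) = 0b1010.
P[5]: D(K, 0b0001) = 0b0000.

P[0] = 0b0110, P[1] = 0b0000, P[2] = 0b1001, P[3] = 0b0100, P[4] = 0b1010, P[5] = 0b0000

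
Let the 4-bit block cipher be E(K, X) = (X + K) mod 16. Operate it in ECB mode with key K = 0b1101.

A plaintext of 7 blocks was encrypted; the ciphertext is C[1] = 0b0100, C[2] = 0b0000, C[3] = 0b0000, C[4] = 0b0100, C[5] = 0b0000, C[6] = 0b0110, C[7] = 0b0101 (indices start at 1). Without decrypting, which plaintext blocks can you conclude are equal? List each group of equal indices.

ECB encrypts each block independently with the same key, so equal ciphertext blocks imply equal plaintext blocks.
C[1] = C[4] = 0b0100, so P[1] = P[4].
C[2] = C[3] = C[5] = 0b0000, so P[2] = P[3] = P[5].

P[1] = P[4]; P[2] = P[3] = P[5]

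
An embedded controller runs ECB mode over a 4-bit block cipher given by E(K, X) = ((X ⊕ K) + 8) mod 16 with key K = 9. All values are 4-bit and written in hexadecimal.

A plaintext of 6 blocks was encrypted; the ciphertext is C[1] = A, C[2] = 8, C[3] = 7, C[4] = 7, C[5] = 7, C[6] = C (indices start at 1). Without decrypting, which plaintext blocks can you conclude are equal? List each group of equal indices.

ECB encrypts each block independently with the same key, so equal ciphertext blocks imply equal plaintext blocks.
C[3] = C[4] = C[5] = 7, so P[3] = P[4] = P[5].

P[3] = P[4] = P[5]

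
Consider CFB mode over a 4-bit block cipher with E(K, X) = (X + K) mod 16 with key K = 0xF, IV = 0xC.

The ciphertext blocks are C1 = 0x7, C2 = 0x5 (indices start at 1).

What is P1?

P1 = 0xC

CFB decryption: P_i = C_i ⊕ E(K, C_{i−1}), with C_{0} = IV.
P1: E(K, 0xC) = 0xB; 0x7 ⊕ 0xB = 0xC.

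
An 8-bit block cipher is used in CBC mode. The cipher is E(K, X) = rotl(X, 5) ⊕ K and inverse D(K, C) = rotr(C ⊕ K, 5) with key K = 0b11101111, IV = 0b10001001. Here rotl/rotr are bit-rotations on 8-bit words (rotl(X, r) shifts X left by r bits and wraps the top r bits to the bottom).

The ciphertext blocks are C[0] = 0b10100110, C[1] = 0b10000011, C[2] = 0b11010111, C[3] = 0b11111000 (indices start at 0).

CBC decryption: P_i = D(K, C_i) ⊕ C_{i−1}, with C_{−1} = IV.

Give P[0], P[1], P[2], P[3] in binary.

P[0]: D(K, 0b10100110) = 0b01001010; 0b01001010 ⊕ 0b10001001 = 0b11000011.
P[1]: D(K, 0b10000011) = 0b01100011; 0b01100011 ⊕ 0b10100110 = 0b11000101.
P[2]: D(K, 0b11010111) = 0b11000001; 0b11000001 ⊕ 0b10000011 = 0b01000010.
P[3]: D(K, 0b11111000) = 0b10111000; 0b10111000 ⊕ 0b11010111 = 0b01101111.

P[0] = 0b11000011, P[1] = 0b11000101, P[2] = 0b01000010, P[3] = 0b01101111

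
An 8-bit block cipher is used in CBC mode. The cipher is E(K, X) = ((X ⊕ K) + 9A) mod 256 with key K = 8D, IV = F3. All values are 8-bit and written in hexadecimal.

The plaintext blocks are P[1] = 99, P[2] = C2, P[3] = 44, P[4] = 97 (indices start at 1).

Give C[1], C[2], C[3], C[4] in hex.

CBC encryption: C_i = E(K, P_i ⊕ C_{i−1}), with C_{0} = IV.
C[1]: P[1] ⊕ F3 = 6A; E(K, 6A) = 81.
C[2]: P[2] ⊕ 81 = 43; E(K, 43) = 68.
C[3]: P[3] ⊕ 68 = 2C; E(K, 2C) = 3B.
C[4]: P[4] ⊕ 3B = AC; E(K, AC) = BB.

C[1] = 81, C[2] = 68, C[3] = 3B, C[4] = BB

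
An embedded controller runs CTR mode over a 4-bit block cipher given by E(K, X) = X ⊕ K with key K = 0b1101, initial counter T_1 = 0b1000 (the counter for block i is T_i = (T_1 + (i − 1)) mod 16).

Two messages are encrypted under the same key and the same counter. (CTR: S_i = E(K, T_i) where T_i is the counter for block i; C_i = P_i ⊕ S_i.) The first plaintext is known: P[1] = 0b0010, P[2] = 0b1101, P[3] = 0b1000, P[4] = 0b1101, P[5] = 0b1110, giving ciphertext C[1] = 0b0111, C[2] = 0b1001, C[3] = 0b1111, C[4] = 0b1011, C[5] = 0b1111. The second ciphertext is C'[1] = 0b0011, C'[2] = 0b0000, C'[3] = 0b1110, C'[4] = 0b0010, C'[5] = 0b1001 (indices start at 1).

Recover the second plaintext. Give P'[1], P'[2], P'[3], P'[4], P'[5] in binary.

In CTR with a reused counter, both messages share the same keystream S_i, so C_i ⊕ C'_i = P_i ⊕ P'_i and thus P'_i = P_i ⊕ C_i ⊕ C'_i.
P'[1]: 0b0010 ⊕ 0b0111 ⊕ 0b0011 = 0b0110.
P'[2]: 0b1101 ⊕ 0b1001 ⊕ 0b0000 = 0b0100.
P'[3]: 0b1000 ⊕ 0b1111 ⊕ 0b1110 = 0b1001.
P'[4]: 0b1101 ⊕ 0b1011 ⊕ 0b0010 = 0b0100.
P'[5]: 0b1110 ⊕ 0b1111 ⊕ 0b1001 = 0b1000.

P'[1] = 0b0110, P'[2] = 0b0100, P'[3] = 0b1001, P'[4] = 0b0100, P'[5] = 0b1000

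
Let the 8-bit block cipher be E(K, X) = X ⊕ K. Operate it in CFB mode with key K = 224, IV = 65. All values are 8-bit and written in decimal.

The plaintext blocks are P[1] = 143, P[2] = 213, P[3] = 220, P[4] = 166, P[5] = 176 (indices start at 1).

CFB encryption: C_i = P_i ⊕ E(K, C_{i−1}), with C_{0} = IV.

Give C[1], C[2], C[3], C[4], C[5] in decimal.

C[1] = 46, C[2] = 27, C[3] = 39, C[4] = 97, C[5] = 49

C[1]: E(K, 65) = 161; 143 ⊕ 161 = 46.
C[2]: E(K, 46) = 206; 213 ⊕ 206 = 27.
C[3]: E(K, 27) = 251; 220 ⊕ 251 = 39.
C[4]: E(K, 39) = 199; 166 ⊕ 199 = 97.
C[5]: E(K, 97) = 129; 176 ⊕ 129 = 49.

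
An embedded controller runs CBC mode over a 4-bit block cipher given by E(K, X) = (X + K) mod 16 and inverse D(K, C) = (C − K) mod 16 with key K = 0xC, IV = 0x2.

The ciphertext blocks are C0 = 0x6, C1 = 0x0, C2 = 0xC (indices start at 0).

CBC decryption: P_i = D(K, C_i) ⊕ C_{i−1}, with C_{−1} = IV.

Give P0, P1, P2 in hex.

P0: D(K, 0x6) = 0xA; 0xA ⊕ 0x2 = 0x8.
P1: D(K, 0x0) = 0x4; 0x4 ⊕ 0x6 = 0x2.
P2: D(K, 0xC) = 0x0; 0x0 ⊕ 0x0 = 0x0.

P0 = 0x8, P1 = 0x2, P2 = 0x0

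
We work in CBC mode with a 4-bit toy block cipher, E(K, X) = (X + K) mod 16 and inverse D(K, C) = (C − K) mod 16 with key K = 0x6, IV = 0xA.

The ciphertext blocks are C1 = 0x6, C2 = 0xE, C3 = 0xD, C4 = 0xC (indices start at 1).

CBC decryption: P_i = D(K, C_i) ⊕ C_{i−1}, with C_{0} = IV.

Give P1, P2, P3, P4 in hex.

P1: D(K, 0x6) = 0x0; 0x0 ⊕ 0xA = 0xA.
P2: D(K, 0xE) = 0x8; 0x8 ⊕ 0x6 = 0xE.
P3: D(K, 0xD) = 0x7; 0x7 ⊕ 0xE = 0x9.
P4: D(K, 0xC) = 0x6; 0x6 ⊕ 0xD = 0xB.

P1 = 0xA, P2 = 0xE, P3 = 0x9, P4 = 0xB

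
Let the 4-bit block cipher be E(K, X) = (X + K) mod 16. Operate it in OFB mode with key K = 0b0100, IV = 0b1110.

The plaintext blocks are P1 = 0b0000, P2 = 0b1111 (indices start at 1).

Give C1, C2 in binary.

C1 = 0b0010, C2 = 0b1001

OFB encryption: S_i = E(K, S_{i−1}) with S_{0} = IV; C_i = P_i ⊕ S_i.
C1: S = E(K, 0b1110) = 0b0010; 0b0000 ⊕ 0b0010 = 0b0010.
C2: S = E(K, 0b0010) = 0b0110; 0b1111 ⊕ 0b0110 = 0b1001.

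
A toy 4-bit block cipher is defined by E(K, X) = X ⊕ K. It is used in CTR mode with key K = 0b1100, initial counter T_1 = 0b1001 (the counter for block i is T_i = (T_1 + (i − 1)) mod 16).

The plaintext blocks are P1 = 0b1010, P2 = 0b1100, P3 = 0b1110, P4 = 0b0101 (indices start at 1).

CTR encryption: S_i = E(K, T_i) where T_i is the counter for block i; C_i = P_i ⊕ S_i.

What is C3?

C1: T = 0b1001, S = E(K, T) = 0b0101; 0b1010 ⊕ 0b0101 = 0b1111.
C2: T = 0b1010, S = E(K, T) = 0b0110; 0b1100 ⊕ 0b0110 = 0b1010.
C3: T = 0b1011, S = E(K, T) = 0b0111; 0b1110 ⊕ 0b0111 = 0b1001.

C3 = 0b1001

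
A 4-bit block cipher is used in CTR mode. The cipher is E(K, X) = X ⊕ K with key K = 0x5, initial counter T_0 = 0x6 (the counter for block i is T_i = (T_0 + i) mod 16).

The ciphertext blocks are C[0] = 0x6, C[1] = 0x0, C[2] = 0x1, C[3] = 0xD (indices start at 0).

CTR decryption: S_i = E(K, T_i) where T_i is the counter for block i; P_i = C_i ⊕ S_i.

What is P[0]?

P[0] = 0x5

P[0]: T = 0x6, S = E(K, T) = 0x3; 0x6 ⊕ 0x3 = 0x5.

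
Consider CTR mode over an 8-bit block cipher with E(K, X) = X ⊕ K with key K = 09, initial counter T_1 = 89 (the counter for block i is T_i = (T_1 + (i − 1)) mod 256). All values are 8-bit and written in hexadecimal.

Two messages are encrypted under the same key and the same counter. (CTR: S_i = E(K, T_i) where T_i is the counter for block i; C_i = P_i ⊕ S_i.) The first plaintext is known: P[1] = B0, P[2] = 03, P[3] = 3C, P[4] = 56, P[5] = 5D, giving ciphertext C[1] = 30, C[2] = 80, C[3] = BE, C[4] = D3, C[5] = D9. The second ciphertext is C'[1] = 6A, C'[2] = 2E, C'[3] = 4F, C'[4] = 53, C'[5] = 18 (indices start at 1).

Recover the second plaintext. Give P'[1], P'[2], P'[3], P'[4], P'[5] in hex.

P'[1] = EA, P'[2] = AD, P'[3] = CD, P'[4] = D6, P'[5] = 9C

In CTR with a reused counter, both messages share the same keystream S_i, so C_i ⊕ C'_i = P_i ⊕ P'_i and thus P'_i = P_i ⊕ C_i ⊕ C'_i.
P'[1]: B0 ⊕ 30 ⊕ 6A = EA.
P'[2]: 03 ⊕ 80 ⊕ 2E = AD.
P'[3]: 3C ⊕ BE ⊕ 4F = CD.
P'[4]: 56 ⊕ D3 ⊕ 53 = D6.
P'[5]: 5D ⊕ D9 ⊕ 18 = 9C.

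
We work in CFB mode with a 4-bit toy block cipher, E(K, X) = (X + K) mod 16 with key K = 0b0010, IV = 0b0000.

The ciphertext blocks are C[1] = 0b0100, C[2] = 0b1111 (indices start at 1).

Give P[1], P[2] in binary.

CFB decryption: P_i = C_i ⊕ E(K, C_{i−1}), with C_{0} = IV.
P[1]: E(K, 0b0000) = 0b0010; 0b0100 ⊕ 0b0010 = 0b0110.
P[2]: E(K, 0b0100) = 0b0110; 0b1111 ⊕ 0b0110 = 0b1001.

P[1] = 0b0110, P[2] = 0b1001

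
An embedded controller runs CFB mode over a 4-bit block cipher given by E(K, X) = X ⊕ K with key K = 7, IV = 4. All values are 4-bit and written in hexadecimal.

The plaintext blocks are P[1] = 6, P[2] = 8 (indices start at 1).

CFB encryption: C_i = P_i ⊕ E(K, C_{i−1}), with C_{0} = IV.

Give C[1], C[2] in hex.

C[1] = 5, C[2] = A

C[1]: E(K, 4) = 3; 6 ⊕ 3 = 5.
C[2]: E(K, 5) = 2; 8 ⊕ 2 = A.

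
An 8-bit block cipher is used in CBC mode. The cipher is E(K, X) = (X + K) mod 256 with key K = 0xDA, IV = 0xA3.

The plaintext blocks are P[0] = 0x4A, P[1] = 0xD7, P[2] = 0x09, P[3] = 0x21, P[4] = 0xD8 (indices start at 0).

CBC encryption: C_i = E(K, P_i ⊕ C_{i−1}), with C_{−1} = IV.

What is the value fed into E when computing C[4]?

0x62

C[0]: P[0] ⊕ 0xA3 = 0xE9; E(K, 0xE9) = 0xC3.
C[1]: P[1] ⊕ 0xC3 = 0x14; E(K, 0x14) = 0xEE.
C[2]: P[2] ⊕ 0xEE = 0xE7; E(K, 0xE7) = 0xC1.
C[3]: P[3] ⊕ 0xC1 = 0xE0; E(K, 0xE0) = 0xBA.
C[4]: P[4] ⊕ 0xBA = 0x62; E(K, 0x62) = 0x3C.
So the input to E for block [4] is 0x62.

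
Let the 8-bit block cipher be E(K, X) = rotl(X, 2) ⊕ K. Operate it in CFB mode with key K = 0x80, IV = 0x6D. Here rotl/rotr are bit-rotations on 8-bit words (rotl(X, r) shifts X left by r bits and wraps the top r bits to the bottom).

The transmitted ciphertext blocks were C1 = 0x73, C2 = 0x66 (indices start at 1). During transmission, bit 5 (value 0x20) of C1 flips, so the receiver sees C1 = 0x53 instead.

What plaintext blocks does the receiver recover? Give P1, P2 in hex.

P1 = 0x66, P2 = 0xAB

CFB decryption: P_i = C_i ⊕ E(K, C_{i−1}), with C_{0} = IV.
Only C1 changed, to 0x53. In CFB, a change in C_i flips the same bit in P_i and garbles P_{i+1}. Decrypting the received ciphertext:
P1: E(K, 0x6D) = 0x35; 0x53 ⊕ 0x35 = 0x66.
P2: E(K, 0x53) = 0xCD; 0x66 ⊕ 0xCD = 0xAB.
Blocks that differ from the original plaintext: P1, P2.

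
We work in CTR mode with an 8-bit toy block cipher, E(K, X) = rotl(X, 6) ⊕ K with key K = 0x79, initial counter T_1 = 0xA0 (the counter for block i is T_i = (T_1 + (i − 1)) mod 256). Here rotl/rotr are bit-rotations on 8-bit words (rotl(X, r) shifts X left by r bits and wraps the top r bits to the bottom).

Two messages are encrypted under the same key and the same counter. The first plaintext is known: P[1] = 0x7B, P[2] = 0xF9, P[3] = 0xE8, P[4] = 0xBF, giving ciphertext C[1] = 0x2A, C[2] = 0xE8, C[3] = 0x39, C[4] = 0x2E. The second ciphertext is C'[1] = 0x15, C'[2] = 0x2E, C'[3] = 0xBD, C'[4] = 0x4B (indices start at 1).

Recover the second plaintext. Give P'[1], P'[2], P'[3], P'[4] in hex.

P'[1] = 0x44, P'[2] = 0x3F, P'[3] = 0x6C, P'[4] = 0xDA

In CTR with a reused counter, both messages share the same keystream S_i, so C_i ⊕ C'_i = P_i ⊕ P'_i and thus P'_i = P_i ⊕ C_i ⊕ C'_i.
P'[1]: 0x7B ⊕ 0x2A ⊕ 0x15 = 0x44.
P'[2]: 0xF9 ⊕ 0xE8 ⊕ 0x2E = 0x3F.
P'[3]: 0xE8 ⊕ 0x39 ⊕ 0xBD = 0x6C.
P'[4]: 0xBF ⊕ 0x2E ⊕ 0x4B = 0xDA.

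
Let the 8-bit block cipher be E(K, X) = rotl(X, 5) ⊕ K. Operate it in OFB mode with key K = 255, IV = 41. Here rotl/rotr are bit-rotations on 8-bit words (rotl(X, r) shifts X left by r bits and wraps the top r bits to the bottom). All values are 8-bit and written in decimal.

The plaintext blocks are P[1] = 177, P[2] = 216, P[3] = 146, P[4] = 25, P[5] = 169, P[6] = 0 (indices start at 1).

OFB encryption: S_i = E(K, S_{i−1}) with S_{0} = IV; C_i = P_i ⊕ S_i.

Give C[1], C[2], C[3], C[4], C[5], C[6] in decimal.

C[1]: S = E(K, 41) = 218; 177 ⊕ 218 = 107.
C[2]: S = E(K, 218) = 164; 216 ⊕ 164 = 124.
C[3]: S = E(K, 164) = 107; 146 ⊕ 107 = 249.
C[4]: S = E(K, 107) = 146; 25 ⊕ 146 = 139.
C[5]: S = E(K, 146) = 173; 169 ⊕ 173 = 4.
C[6]: S = E(K, 173) = 74; 0 ⊕ 74 = 74.

C[1] = 107, C[2] = 124, C[3] = 249, C[4] = 139, C[5] = 4, C[6] = 74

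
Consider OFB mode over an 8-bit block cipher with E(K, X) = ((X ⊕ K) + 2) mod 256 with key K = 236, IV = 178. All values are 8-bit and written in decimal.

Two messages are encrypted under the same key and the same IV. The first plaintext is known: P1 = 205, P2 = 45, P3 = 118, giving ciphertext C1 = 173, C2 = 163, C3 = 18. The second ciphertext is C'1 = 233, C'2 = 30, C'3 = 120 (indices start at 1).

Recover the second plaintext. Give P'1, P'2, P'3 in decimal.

In OFB with a reused IV, both messages share the same keystream S_i, so C_i ⊕ C'_i = P_i ⊕ P'_i and thus P'_i = P_i ⊕ C_i ⊕ C'_i.
P'1: 205 ⊕ 173 ⊕ 233 = 137.
P'2: 45 ⊕ 163 ⊕ 30 = 144.
P'3: 118 ⊕ 18 ⊕ 120 = 28.

P'1 = 137, P'2 = 144, P'3 = 28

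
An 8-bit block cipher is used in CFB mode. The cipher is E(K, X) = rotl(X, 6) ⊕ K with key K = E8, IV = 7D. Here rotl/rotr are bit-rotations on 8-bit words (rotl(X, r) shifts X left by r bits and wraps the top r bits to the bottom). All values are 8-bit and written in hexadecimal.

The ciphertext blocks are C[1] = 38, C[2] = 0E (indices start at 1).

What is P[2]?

P[2] = E8

CFB decryption: P_i = C_i ⊕ E(K, C_{i−1}), with C_{0} = IV.
P[2]: E(K, 38) = E6; 0E ⊕ E6 = E8.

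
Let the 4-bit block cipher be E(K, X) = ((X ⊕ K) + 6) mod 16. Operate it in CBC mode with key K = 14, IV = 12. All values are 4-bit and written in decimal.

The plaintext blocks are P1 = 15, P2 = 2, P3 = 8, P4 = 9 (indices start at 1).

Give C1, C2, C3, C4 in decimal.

CBC encryption: C_i = E(K, P_i ⊕ C_{i−1}), with C_{0} = IV.
C1: P1 ⊕ 12 = 3; E(K, 3) = 3.
C2: P2 ⊕ 3 = 1; E(K, 1) = 5.
C3: P3 ⊕ 5 = 13; E(K, 13) = 9.
C4: P4 ⊕ 9 = 0; E(K, 0) = 4.

C1 = 3, C2 = 5, C3 = 9, C4 = 4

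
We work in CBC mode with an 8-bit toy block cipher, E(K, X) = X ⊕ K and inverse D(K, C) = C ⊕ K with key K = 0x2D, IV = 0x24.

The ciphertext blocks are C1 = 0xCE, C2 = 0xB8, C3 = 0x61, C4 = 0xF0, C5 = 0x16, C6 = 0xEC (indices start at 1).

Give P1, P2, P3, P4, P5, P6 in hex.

P1 = 0xC7, P2 = 0x5B, P3 = 0xF4, P4 = 0xBC, P5 = 0xCB, P6 = 0xD7

CBC decryption: P_i = D(K, C_i) ⊕ C_{i−1}, with C_{0} = IV.
P1: D(K, 0xCE) = 0xE3; 0xE3 ⊕ 0x24 = 0xC7.
P2: D(K, 0xB8) = 0x95; 0x95 ⊕ 0xCE = 0x5B.
P3: D(K, 0x61) = 0x4C; 0x4C ⊕ 0xB8 = 0xF4.
P4: D(K, 0xF0) = 0xDD; 0xDD ⊕ 0x61 = 0xBC.
P5: D(K, 0x16) = 0x3B; 0x3B ⊕ 0xF0 = 0xCB.
P6: D(K, 0xEC) = 0xC1; 0xC1 ⊕ 0x16 = 0xD7.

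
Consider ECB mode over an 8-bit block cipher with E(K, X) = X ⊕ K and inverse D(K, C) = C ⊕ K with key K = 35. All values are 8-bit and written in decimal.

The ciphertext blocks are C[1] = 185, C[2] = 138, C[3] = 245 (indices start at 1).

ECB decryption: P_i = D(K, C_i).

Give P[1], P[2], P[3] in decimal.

P[1] = 154, P[2] = 169, P[3] = 214

P[1]: D(K, 185) = 154.
P[2]: D(K, 138) = 169.
P[3]: D(K, 245) = 214.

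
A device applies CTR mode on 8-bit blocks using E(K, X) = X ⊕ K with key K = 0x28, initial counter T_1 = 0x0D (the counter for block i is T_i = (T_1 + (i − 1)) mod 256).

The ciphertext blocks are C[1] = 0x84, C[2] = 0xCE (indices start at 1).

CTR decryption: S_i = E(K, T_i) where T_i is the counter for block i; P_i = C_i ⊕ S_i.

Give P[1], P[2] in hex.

P[1] = 0xA1, P[2] = 0xE8

P[1]: T = 0x0D, S = E(K, T) = 0x25; 0x84 ⊕ 0x25 = 0xA1.
P[2]: T = 0x0E, S = E(K, T) = 0x26; 0xCE ⊕ 0x26 = 0xE8.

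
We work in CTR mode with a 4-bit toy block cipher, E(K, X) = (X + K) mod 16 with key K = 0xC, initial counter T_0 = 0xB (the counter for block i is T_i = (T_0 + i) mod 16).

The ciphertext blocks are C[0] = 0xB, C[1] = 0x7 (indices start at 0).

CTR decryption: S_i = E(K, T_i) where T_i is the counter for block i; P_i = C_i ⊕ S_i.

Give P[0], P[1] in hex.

P[0]: T = 0xB, S = E(K, T) = 0x7; 0xB ⊕ 0x7 = 0xC.
P[1]: T = 0xC, S = E(K, T) = 0x8; 0x7 ⊕ 0x8 = 0xF.

P[0] = 0xC, P[1] = 0xF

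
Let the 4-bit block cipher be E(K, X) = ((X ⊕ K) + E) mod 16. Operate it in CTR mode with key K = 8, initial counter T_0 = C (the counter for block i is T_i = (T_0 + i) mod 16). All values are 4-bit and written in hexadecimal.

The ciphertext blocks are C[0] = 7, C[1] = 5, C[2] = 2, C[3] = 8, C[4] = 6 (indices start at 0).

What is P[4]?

CTR decryption: S_i = E(K, T_i) where T_i is the counter for block i; P_i = C_i ⊕ S_i.
P[4]: T = 0, S = E(K, T) = 6; 6 ⊕ 6 = 0.

P[4] = 0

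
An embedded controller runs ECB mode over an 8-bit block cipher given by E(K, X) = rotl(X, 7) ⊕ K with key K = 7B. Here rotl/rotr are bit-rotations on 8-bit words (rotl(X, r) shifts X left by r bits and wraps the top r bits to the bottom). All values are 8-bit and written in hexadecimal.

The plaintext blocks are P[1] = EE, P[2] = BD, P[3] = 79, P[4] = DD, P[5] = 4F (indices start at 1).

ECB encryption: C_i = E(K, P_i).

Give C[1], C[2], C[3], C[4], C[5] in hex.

C[1] = 0C, C[2] = A5, C[3] = C7, C[4] = 95, C[5] = DC

C[1]: E(K, EE) = 0C.
C[2]: E(K, BD) = A5.
C[3]: E(K, 79) = C7.
C[4]: E(K, DD) = 95.
C[5]: E(K, 4F) = DC.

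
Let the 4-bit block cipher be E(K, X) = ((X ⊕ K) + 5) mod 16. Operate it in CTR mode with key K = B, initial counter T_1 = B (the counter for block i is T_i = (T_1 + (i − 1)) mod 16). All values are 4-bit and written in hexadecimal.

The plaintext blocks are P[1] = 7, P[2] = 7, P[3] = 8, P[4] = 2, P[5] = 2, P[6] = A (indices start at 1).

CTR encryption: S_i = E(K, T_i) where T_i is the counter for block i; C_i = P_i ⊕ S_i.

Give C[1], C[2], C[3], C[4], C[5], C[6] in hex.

C[1]: T = B, S = E(K, T) = 5; 7 ⊕ 5 = 2.
C[2]: T = C, S = E(K, T) = C; 7 ⊕ C = B.
C[3]: T = D, S = E(K, T) = B; 8 ⊕ B = 3.
C[4]: T = E, S = E(K, T) = A; 2 ⊕ A = 8.
C[5]: T = F, S = E(K, T) = 9; 2 ⊕ 9 = B.
C[6]: T = 0, S = E(K, T) = 0; A ⊕ 0 = A.

C[1] = 2, C[2] = B, C[3] = 3, C[4] = 8, C[5] = B, C[6] = A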